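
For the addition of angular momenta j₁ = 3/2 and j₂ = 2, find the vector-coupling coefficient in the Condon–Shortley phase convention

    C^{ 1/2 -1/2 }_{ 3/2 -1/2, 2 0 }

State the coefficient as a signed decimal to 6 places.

√[2·3!0!1!/5! · 1!2!2!2!0!1!] = √(4/5)
  +(−1)^2/∏(2,1,0,0,0,1)! = 1/2  (running 1/2)
⟨..|..⟩ = √(4/5)·(1/2) = +0.447214

+0.447214  (= +√(1/5))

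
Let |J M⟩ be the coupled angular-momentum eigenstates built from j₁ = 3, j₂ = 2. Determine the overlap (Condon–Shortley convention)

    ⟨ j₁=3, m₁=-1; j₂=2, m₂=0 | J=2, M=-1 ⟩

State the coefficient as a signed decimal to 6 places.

triangle: 3!×3!×1!/8! = 36/40320
(j±m)!: 2!×4!×2!×2!×1!×3! = 1152
prefactor² = (2J+1)×Δ×N² = 36/7
  k=1: −1/(1!×2!×3!×1!×0!×0!) = -1/12
  k=2: +1/(2!×1!×2!×0!×1!×1!) = 1/4
Σ = 1/6  ⇒  CG² = 36/7×1/6² = 1/7
CG = +√(1/7) = +0.377964

+√(1/7) = +0.377964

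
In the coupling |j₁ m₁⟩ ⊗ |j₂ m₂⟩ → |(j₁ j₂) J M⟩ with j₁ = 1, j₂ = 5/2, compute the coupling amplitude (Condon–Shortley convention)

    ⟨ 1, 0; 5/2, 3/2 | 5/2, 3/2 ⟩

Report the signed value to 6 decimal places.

−√(9/35) = -0.507093

triangle: 1!·1!·4!/7! = 24/5040
(j±m)!: 1!·1!·4!·1!·4!·1! = 576
prefactor² = (2J+1)·Δ·N² = 576/35
  k=0: +1/(0!·1!·1!·4!·0!·0!) = 1/24
  k=1: −1/(1!·0!·0!·3!·1!·1!) = -1/6
Σ = -1/8  ⇒  CG² = 576/35·(-1/8)² = 9/35
CG = −√(9/35) = -0.507093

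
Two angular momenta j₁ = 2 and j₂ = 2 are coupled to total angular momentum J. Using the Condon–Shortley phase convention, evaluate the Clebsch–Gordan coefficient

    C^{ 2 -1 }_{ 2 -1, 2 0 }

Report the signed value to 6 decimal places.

j₁+j₂−J=2  J+j₁−j₂=2  J−j₁+j₂=2  j₁+j₂+J+1=7
(j₁±m₁, j₂±m₂, J±M) = (1,3,2,2,1,3)
P² = 8/7
sum k=1..2:
  [1] −1/2 = -1/2
  [2] +1/4 = 1/4
S = -1/4
C² = P²·S² = 1/14 ; C = -0.267261

-0.267261  (= −√(1/14))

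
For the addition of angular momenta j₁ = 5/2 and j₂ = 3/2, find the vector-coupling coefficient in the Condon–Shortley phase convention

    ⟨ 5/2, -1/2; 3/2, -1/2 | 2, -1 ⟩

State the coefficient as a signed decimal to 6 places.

−√(25/84) = -0.545545

j₁+j₂−J=2  J+j₁−j₂=3  J−j₁+j₂=1  j₁+j₂+J+1=7
(j₁±m₁, j₂±m₂, J±M) = (2,3,1,2,1,3)
P² = 12/7
sum k=0..1:
  [0] +1/12 = 1/12
  [1] −1/2 = -1/2
S = -5/12
C² = P²·S² = 25/84 ; C = -0.545545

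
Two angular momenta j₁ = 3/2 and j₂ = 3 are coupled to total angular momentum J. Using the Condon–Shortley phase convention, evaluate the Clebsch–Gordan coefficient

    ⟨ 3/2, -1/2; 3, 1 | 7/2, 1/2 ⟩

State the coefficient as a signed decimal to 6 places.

−√(2/7) ≈ -0.534522

triangle: 1!·2!·5!/9! = 240/362880
(j±m)!: 1!·2!·4!·2!·4!·3! = 13824
prefactor² = (2J+1)·Δ·N² = 512/7
  k=0: +1/(0!·1!·2!·4!·0!·1!) = 1/48
  k=1: −1/(1!·0!·1!·3!·1!·2!) = -1/12
Σ = -1/16  ⇒  CG² = 512/7·(-1/16)² = 2/7
CG = −√(2/7) = -0.534522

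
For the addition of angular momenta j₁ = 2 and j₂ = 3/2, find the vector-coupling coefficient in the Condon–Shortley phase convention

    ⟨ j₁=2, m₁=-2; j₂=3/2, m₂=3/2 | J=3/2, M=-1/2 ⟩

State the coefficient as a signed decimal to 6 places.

j₁+j₂−J=2  J+j₁−j₂=2  J−j₁+j₂=1  j₁+j₂+J+1=6
(j₁±m₁, j₂±m₂, J±M) = (0,4,3,0,1,2)
P² = 32/5
sum k=2..2:
  [2] +1/4 = 1/4
S = 1/4
C² = P²·S² = 2/5 ; C = +0.632456

+0.632456  (= +√(2/5))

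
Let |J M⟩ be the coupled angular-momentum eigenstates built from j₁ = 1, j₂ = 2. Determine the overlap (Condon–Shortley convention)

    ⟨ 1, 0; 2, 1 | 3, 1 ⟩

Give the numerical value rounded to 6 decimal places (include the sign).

+0.730297

triangle: 0!·2!·4!/7! = 48/5040
(j±m)!: 1!·1!·3!·1!·4!·2! = 288
prefactor² = (2J+1)·Δ·N² = 96/5
  k=0: +1/(0!·0!·1!·3!·1!·1!) = 1/6
Σ = 1/6  ⇒  CG² = 96/5·1/6² = 8/15
CG = +√(8/15) = +0.730297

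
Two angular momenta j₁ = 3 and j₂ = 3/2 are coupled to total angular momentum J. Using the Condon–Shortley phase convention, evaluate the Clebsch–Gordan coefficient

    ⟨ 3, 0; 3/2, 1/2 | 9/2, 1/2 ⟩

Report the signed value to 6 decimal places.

j₁+j₂−J=0  J+j₁−j₂=6  J−j₁+j₂=3  j₁+j₂+J+1=10
(j₁±m₁, j₂±m₂, J±M) = (3,3,2,1,5,4)
P² = 17280/7
sum k=0..0:
  [0] +1/72 = 1/72
S = 1/72
C² = P²·S² = 10/21 ; C = +0.690066

+0.690066  (= +√(10/21))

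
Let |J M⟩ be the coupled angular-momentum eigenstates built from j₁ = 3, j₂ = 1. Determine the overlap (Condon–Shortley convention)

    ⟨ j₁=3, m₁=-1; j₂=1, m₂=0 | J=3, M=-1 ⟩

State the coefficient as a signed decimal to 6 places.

√[7·1!5!1!/8! · 2!4!1!1!2!4!] = √(48)
  +(−1)^0/∏(0,1,4,1,1,0)! = 1/24  (running 1/24)
  +(−1)^1/∏(1,0,3,0,2,1)! = -1/12  (running -1/24)
⟨..|..⟩ = √(48)·(-1/24) = -0.288675

−√(1/12) = -0.288675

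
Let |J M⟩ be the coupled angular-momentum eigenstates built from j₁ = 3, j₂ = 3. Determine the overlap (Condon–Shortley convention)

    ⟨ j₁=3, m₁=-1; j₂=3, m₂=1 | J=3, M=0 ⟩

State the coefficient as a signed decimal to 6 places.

√[7·3!3!3!/10! · 2!4!4!2!3!3!] = √(864/25)
  +(−1)^1/∏(1,2,3,3,0,0)! = -1/72  (running -1/72)
  +(−1)^2/∏(2,1,2,2,1,1)! = 1/8  (running 1/9)
  +(−1)^3/∏(3,0,1,1,2,2)! = -1/24  (running 5/72)
⟨..|..⟩ = √(864/25)·(5/72) = +0.408248

+0.408248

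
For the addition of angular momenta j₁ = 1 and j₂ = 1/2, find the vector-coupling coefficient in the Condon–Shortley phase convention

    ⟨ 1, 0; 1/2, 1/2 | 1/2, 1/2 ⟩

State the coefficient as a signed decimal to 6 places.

−√(1/3) = -0.577350

√[2·1!1!0!/3! · 1!1!1!0!1!0!] = √(1/3)
  +(−1)^1/∏(1,0,0,0,1,0)! = -1  (running -1)
⟨..|..⟩ = √(1/3)·(-1) = -0.577350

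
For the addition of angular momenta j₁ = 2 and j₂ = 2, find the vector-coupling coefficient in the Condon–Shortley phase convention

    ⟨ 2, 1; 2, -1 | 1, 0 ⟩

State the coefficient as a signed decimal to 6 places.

j₁+j₂−J=3  J+j₁−j₂=1  J−j₁+j₂=1  j₁+j₂+J+1=6
(j₁±m₁, j₂±m₂, J±M) = (3,1,1,3,1,1)
P² = 9/10
sum k=0..1:
  [0] +1/6 = 1/6
  [1] −1/2 = -1/2
S = -1/3
C² = P²·S² = 1/10 ; C = -0.316228

−√(1/10) = -0.316228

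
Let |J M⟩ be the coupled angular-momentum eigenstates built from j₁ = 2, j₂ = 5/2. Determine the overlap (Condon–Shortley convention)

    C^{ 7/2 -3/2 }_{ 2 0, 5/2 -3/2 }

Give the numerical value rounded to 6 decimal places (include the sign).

triangle: 1!×3!×4!/9! = 144/362880
(j±m)!: 2!×2!×1!×4!×2!×5! = 23040
prefactor² = (2J+1)×Δ×N² = 512/7
  k=0: +1/(0!×1!×2!×1!×1!×3!) = 1/12
  k=1: −1/(1!×0!×1!×0!×2!×4!) = -1/48
Σ = 1/16  ⇒  CG² = 512/7×1/16² = 2/7
CG = +√(2/7) = +0.534522

+0.534522  (= +√(2/7))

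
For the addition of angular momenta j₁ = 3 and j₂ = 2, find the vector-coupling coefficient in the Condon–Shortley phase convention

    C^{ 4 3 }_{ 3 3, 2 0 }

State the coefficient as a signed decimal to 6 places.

+0.670820

j₁+j₂−J=1  J+j₁−j₂=5  J−j₁+j₂=3  j₁+j₂+J+1=10
(j₁±m₁, j₂±m₂, J±M) = (6,0,2,2,7,1)
P² = 25920
sum k=0..0:
  [0] +1/240 = 1/240
S = 1/240
C² = P²·S² = 9/20 ; C = +0.670820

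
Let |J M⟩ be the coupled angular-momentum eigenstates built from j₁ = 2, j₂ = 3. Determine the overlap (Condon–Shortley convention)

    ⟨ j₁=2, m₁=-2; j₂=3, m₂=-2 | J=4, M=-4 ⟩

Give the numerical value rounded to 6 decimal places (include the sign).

√[9·1!3!5!/10! · 0!4!1!5!0!8!] = √(207360)
  +(−1)^1/∏(1,0,3,0,0,5)! = -1/720  (running -1/720)
⟨..|..⟩ = √(207360)·(-1/720) = -0.632456

-0.632456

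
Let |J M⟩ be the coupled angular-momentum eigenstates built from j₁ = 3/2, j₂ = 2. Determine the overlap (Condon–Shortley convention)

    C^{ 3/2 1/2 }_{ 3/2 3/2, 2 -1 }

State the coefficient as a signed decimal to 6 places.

+0.632456  (= +√(2/5))

j₁+j₂−J=2  J+j₁−j₂=1  J−j₁+j₂=2  j₁+j₂+J+1=6
(j₁±m₁, j₂±m₂, J±M) = (3,0,1,3,2,1)
P² = 8/5
sum k=0..0:
  [0] +1/2 = 1/2
S = 1/2
C² = P²·S² = 2/5 ; C = +0.632456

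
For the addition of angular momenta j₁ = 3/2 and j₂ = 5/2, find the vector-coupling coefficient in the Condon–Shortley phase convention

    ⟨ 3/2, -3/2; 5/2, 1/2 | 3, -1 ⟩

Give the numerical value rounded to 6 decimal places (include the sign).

triangle: 1!·2!·4!/8! = 48/40320
(j±m)!: 0!·3!·3!·2!·2!·4! = 3456
prefactor² = (2J+1)·Δ·N² = 144/5
  k=1: −1/(1!·0!·2!·2!·0!·2!) = -1/8
Σ = -1/8  ⇒  CG² = 144/5·(-1/8)² = 9/20
CG = −√(9/20) = -0.670820

-0.670820  (= −√(9/20))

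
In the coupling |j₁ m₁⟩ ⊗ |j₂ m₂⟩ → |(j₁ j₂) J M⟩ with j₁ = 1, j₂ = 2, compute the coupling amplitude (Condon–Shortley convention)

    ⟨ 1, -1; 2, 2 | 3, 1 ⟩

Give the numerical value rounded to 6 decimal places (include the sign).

+0.258199

j₁+j₂−J=0  J+j₁−j₂=2  J−j₁+j₂=4  j₁+j₂+J+1=7
(j₁±m₁, j₂±m₂, J±M) = (0,2,4,0,4,2)
P² = 768/5
sum k=0..0:
  [0] +1/48 = 1/48
S = 1/48
C² = P²·S² = 1/15 ; C = +0.258199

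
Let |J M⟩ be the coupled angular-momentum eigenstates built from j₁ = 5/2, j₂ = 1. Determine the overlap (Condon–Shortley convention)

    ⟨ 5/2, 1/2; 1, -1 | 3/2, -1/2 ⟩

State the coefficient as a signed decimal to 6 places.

√[4·2!3!0!/6! · 3!2!0!2!1!2!] = √(16/5)
  +(−1)^0/∏(0,2,2,0,1,0)! = 1/4  (running 1/4)
⟨..|..⟩ = √(16/5)·(1/4) = +0.447214

+√(1/5) = +0.447214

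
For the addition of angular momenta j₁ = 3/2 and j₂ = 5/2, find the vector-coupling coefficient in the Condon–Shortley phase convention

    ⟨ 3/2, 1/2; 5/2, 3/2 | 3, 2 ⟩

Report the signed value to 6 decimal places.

√[7·1!2!4!/8! · 2!1!4!1!5!1!] = √(48)
  +(−1)^0/∏(0,1,1,4,1,0)! = 1/24  (running 1/24)
  +(−1)^1/∏(1,0,0,3,2,1)! = -1/12  (running -1/24)
⟨..|..⟩ = √(48)·(-1/24) = -0.288675

-0.288675  (= −√(1/12))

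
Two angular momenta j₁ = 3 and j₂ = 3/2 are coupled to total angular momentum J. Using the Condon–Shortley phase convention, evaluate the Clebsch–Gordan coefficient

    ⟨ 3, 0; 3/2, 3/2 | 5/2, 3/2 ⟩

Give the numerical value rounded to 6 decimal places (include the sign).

√[6·2!4!1!/8! · 3!3!3!0!4!1!] = √(1296/35)
  +(−1)^2/∏(2,0,1,1,3,0)! = 1/12  (running 1/12)
⟨..|..⟩ = √(1296/35)·(1/12) = +0.507093

+√(9/35) = +0.507093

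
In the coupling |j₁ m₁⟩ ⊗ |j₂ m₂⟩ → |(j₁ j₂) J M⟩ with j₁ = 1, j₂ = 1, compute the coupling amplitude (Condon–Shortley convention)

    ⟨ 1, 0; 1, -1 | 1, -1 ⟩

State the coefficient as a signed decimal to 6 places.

+√(1/2) = +0.707107

√[3·1!1!1!/4! · 1!1!0!2!0!2!] = √(1/2)
  +(−1)^0/∏(0,1,1,0,0,1)! = 1  (running 1)
⟨..|..⟩ = √(1/2)·(1) = +0.707107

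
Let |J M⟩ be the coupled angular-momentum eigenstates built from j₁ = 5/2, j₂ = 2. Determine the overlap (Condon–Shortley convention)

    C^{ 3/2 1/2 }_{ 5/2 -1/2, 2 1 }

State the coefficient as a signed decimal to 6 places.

triangle: 3!·2!·1!/7! = 12/5040
(j±m)!: 2!·3!·3!·1!·2!·1! = 144
prefactor² = (2J+1)·Δ·N² = 48/35
  k=2: +1/(2!·1!·1!·1!·1!·0!) = 1/2
  k=3: −1/(3!·0!·0!·0!·2!·1!) = -1/12
Σ = 5/12  ⇒  CG² = 48/35·5/12² = 5/21
CG = +√(5/21) = +0.487950

+√(5/21) = +0.487950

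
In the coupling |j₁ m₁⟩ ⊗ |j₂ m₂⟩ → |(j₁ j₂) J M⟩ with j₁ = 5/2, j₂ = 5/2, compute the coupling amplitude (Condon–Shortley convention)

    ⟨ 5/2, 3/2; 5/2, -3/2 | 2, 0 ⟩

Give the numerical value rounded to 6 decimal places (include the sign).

j₁+j₂−J=3  J+j₁−j₂=2  J−j₁+j₂=2  j₁+j₂+J+1=8
(j₁±m₁, j₂±m₂, J±M) = (4,1,1,4,2,2)
P² = 48/7
sum k=0..1:
  [0] +1/6 = 1/6
  [1] −1/8 = -1/8
S = 1/24
C² = P²·S² = 1/84 ; C = +0.109109

+√(1/84) ≈ +0.109109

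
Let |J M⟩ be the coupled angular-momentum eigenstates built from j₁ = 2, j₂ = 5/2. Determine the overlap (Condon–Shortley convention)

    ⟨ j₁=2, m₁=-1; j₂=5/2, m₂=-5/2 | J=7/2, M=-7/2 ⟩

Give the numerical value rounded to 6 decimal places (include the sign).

+√(5/9) ≈ +0.745356

triangle: 1!*3!*4!/9! = 144/362880
(j±m)!: 1!*3!*0!*5!*0!*7! = 3628800
prefactor² = (2J+1)*Δ*N² = 11520
  k=0: +1/(0!*1!*3!*0!*0!*4!) = 1/144
Σ = 1/144  ⇒  CG² = 11520*1/144² = 5/9
CG = +√(5/9) = +0.745356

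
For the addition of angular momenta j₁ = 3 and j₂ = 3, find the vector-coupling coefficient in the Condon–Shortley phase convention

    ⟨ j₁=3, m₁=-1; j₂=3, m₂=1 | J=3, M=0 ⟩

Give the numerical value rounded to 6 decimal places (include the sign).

√[7·3!3!3!/10! · 2!4!4!2!3!3!] = √(864/25)
  +(−1)^1/∏(1,2,3,3,0,0)! = -1/72  (running -1/72)
  +(−1)^2/∏(2,1,2,2,1,1)! = 1/8  (running 1/9)
  +(−1)^3/∏(3,0,1,1,2,2)! = -1/24  (running 5/72)
⟨..|..⟩ = √(864/25)·(5/72) = +0.408248

+√(1/6) = +0.408248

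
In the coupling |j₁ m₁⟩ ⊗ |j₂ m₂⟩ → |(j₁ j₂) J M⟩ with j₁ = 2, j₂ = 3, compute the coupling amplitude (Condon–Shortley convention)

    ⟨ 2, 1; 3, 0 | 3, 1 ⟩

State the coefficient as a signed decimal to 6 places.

−√(1/30) = -0.182574

triangle: 2!*2!*4!/9! = 96/362880
(j±m)!: 3!*1!*3!*3!*4!*2! = 10368
prefactor² = (2J+1)*Δ*N² = 96/5
  k=0: +1/(0!*2!*1!*3!*1!*1!) = 1/12
  k=1: −1/(1!*1!*0!*2!*2!*2!) = -1/8
Σ = -1/24  ⇒  CG² = 96/5*(-1/24)² = 1/30
CG = −√(1/30) = -0.182574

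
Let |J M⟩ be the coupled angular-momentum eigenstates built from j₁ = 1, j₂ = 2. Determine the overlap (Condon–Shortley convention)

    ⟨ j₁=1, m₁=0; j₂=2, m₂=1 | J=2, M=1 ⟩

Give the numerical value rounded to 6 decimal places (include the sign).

j₁+j₂−J=1  J+j₁−j₂=1  J−j₁+j₂=3  j₁+j₂+J+1=6
(j₁±m₁, j₂±m₂, J±M) = (1,1,3,1,3,1)
P² = 3/2
sum k=0..1:
  [0] +1/6 = 1/6
  [1] −1/2 = -1/2
S = -1/3
C² = P²·S² = 1/6 ; C = -0.408248

−√(1/6) ≈ -0.408248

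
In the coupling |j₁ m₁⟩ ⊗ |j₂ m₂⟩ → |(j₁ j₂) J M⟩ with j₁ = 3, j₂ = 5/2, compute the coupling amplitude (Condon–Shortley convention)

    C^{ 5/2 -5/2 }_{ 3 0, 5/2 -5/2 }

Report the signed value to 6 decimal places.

+√(5/42) = +0.345033

√[6·3!3!2!/9! · 3!3!0!5!0!5!] = √(4320/7)
  +(−1)^0/∏(0,3,3,0,0,2)! = 1/72  (running 1/72)
⟨..|..⟩ = √(4320/7)·(1/72) = +0.345033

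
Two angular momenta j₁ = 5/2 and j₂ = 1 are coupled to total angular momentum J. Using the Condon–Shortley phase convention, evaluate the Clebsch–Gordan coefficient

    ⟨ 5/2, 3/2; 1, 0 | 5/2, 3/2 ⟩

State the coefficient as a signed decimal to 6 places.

j₁+j₂−J=1  J+j₁−j₂=4  J−j₁+j₂=1  j₁+j₂+J+1=7
(j₁±m₁, j₂±m₂, J±M) = (4,1,1,1,4,1)
P² = 576/35
sum k=0..1:
  [0] +1/6 = 1/6
  [1] −1/24 = -1/24
S = 1/8
C² = P²·S² = 9/35 ; C = +0.507093

+0.507093  (= +√(9/35))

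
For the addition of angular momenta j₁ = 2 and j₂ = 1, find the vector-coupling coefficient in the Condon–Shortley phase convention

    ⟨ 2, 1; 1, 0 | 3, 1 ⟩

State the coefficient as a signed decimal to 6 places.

+√(8/15) = +0.730297

j₁+j₂−J=0  J+j₁−j₂=4  J−j₁+j₂=2  j₁+j₂+J+1=7
(j₁±m₁, j₂±m₂, J±M) = (3,1,1,1,4,2)
P² = 96/5
sum k=0..0:
  [0] +1/6 = 1/6
S = 1/6
C² = P²·S² = 8/15 ; C = +0.730297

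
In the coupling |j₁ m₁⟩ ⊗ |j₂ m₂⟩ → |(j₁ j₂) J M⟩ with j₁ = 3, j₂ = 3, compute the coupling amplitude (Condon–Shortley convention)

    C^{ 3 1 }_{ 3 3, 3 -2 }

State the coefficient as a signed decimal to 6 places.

triangle: 3!*3!*3!/10! = 216/3628800
(j±m)!: 6!*0!*1!*5!*4!*2! = 4147200
prefactor² = (2J+1)*Δ*N² = 1728
  k=0: +1/(0!*3!*0!*1!*3!*2!) = 1/72
Σ = 1/72  ⇒  CG² = 1728*1/72² = 1/3
CG = +√(1/3) = +0.577350

+√(1/3) ≈ +0.577350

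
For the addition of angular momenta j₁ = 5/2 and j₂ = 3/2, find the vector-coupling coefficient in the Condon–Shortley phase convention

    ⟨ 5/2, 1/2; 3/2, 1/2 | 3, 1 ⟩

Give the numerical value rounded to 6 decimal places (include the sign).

triangle: 1!*4!*2!/8! = 48/40320
(j±m)!: 3!*2!*2!*1!*4!*2! = 1152
prefactor² = (2J+1)*Δ*N² = 48/5
  k=0: +1/(0!*1!*2!*2!*2!*0!) = 1/8
  k=1: −1/(1!*0!*1!*1!*3!*1!) = -1/6
Σ = -1/24  ⇒  CG² = 48/5*(-1/24)² = 1/60
CG = −√(1/60) = -0.129099

-0.129099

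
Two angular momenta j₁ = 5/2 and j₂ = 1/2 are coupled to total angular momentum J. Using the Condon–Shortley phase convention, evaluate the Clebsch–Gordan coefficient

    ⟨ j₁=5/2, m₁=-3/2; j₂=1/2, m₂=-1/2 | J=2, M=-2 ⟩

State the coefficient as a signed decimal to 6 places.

j₁+j₂−J=1  J+j₁−j₂=4  J−j₁+j₂=0  j₁+j₂+J+1=6
(j₁±m₁, j₂±m₂, J±M) = (1,4,0,1,0,4)
P² = 96
sum k=0..0:
  [0] +1/24 = 1/24
S = 1/24
C² = P²·S² = 1/6 ; C = +0.408248

+0.408248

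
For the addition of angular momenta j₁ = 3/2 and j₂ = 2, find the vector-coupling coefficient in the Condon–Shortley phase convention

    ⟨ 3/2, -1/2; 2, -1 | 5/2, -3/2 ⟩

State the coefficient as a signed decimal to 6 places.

j₁+j₂−J=1  J+j₁−j₂=2  J−j₁+j₂=3  j₁+j₂+J+1=7
(j₁±m₁, j₂±m₂, J±M) = (1,2,1,3,1,4)
P² = 144/35
sum k=0..1:
  [0] +1/4 = 1/4
  [1] −1/6 = -1/6
S = 1/12
C² = P²·S² = 1/35 ; C = +0.169031

+0.169031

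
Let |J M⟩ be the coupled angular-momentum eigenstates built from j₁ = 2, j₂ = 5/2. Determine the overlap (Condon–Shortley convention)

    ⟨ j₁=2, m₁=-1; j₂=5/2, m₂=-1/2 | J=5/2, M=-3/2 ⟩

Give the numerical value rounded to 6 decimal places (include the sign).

j₁+j₂−J=2  J+j₁−j₂=2  J−j₁+j₂=3  j₁+j₂+J+1=8
(j₁±m₁, j₂±m₂, J±M) = (1,3,2,3,1,4)
P² = 216/35
sum k=1..2:
  [1] −1/4 = -1/4
  [2] +1/12 = 1/12
S = -1/6
C² = P²·S² = 6/35 ; C = -0.414039

−√(6/35) ≈ -0.414039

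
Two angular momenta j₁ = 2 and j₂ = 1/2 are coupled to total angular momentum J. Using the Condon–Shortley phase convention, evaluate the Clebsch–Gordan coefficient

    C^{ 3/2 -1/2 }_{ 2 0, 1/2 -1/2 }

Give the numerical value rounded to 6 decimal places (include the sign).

+√(2/5) = +0.632456

triangle: 1!*3!*0!/5! = 6/120
(j±m)!: 2!*2!*0!*1!*1!*2! = 8
prefactor² = (2J+1)*Δ*N² = 8/5
  k=0: +1/(0!*1!*2!*0!*1!*0!) = 1/2
Σ = 1/2  ⇒  CG² = 8/5*1/2² = 2/5
CG = +√(2/5) = +0.632456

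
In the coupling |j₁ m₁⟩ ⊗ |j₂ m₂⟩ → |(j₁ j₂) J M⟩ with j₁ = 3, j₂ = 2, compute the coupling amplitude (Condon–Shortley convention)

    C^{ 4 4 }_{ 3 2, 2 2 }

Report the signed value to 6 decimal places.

√[9·1!5!3!/10! · 5!1!4!0!8!0!] = √(207360)
  +(−1)^1/∏(1,0,0,3,5,0)! = -1/720  (running -1/720)
⟨..|..⟩ = √(207360)·(-1/720) = -0.632456

−√(2/5) ≈ -0.632456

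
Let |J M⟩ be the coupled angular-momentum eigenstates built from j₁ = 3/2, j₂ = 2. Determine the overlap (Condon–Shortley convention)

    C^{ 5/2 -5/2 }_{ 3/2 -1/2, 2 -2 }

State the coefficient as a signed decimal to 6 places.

j₁+j₂−J=1  J+j₁−j₂=2  J−j₁+j₂=3  j₁+j₂+J+1=7
(j₁±m₁, j₂±m₂, J±M) = (1,2,0,4,0,5)
P² = 576/7
sum k=0..0:
  [0] +1/12 = 1/12
S = 1/12
C² = P²·S² = 4/7 ; C = +0.755929

+0.755929  (= +√(4/7))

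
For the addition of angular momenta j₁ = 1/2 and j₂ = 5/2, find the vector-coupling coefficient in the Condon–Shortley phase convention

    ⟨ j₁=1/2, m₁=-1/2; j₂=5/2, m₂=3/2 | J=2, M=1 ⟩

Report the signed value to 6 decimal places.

triangle: 1!×0!×4!/6! = 24/720
(j±m)!: 0!×1!×4!×1!×3!×1! = 144
prefactor² = (2J+1)×Δ×N² = 24
  k=1: −1/(1!×0!×0!×3!×0!×1!) = -1/6
Σ = -1/6  ⇒  CG² = 24×(-1/6)² = 2/3
CG = −√(2/3) = -0.816497

-0.816497  (= −√(2/3))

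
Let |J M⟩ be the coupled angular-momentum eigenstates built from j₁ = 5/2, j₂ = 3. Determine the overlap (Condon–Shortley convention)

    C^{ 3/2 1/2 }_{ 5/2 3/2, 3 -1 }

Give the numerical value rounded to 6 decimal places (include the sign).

√[4·4!1!2!/8! · 4!1!2!4!2!1!] = √(384/35)
  +(−1)^0/∏(0,4,1,2,0,0)! = 1/48  (running 1/48)
  +(−1)^1/∏(1,3,0,1,1,1)! = -1/6  (running -7/48)
⟨..|..⟩ = √(384/35)·(-7/48) = -0.483046

-0.483046  (= −√(7/30))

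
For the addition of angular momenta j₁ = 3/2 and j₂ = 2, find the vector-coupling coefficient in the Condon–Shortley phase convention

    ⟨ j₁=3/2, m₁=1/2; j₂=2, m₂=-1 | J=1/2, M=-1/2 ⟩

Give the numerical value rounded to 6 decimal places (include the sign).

−√(3/10) = -0.547723

√[2·3!0!1!/5! · 2!1!1!3!0!1!] = √(6/5)
  +(−1)^1/∏(1,2,0,0,0,1)! = -1/2  (running -1/2)
⟨..|..⟩ = √(6/5)·(-1/2) = -0.547723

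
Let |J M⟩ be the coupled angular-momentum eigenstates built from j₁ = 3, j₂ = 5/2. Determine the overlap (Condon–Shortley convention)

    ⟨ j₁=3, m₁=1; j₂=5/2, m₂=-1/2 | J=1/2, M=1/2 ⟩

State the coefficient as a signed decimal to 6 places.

+√(4/21) ≈ +0.436436

j₁+j₂−J=5  J+j₁−j₂=1  J−j₁+j₂=0  j₁+j₂+J+1=7
(j₁±m₁, j₂±m₂, J±M) = (4,2,2,3,1,0)
P² = 192/7
sum k=2..2:
  [2] +1/12 = 1/12
S = 1/12
C² = P²·S² = 4/21 ; C = +0.436436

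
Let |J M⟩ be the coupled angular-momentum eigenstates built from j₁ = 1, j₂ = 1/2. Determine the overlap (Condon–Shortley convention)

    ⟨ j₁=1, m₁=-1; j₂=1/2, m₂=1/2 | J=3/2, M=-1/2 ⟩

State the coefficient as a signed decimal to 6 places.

triangle: 0!·2!·1!/4! = 2/24
(j±m)!: 0!·2!·1!·0!·1!·2! = 4
prefactor² = (2J+1)·Δ·N² = 4/3
  k=0: +1/(0!·0!·2!·1!·0!·0!) = 1/2
Σ = 1/2  ⇒  CG² = 4/3·1/2² = 1/3
CG = +√(1/3) = +0.577350

+0.577350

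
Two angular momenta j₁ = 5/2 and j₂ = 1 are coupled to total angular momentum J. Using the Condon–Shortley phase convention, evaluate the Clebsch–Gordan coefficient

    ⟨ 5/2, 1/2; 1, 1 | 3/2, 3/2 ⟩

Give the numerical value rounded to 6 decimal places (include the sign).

+√(1/15) = +0.258199

triangle: 2!·3!·0!/6! = 12/720
(j±m)!: 3!·2!·2!·0!·3!·0! = 144
prefactor² = (2J+1)·Δ·N² = 48/5
  k=2: +1/(2!·0!·0!·0!·3!·0!) = 1/12
Σ = 1/12  ⇒  CG² = 48/5·1/12² = 1/15
CG = +√(1/15) = +0.258199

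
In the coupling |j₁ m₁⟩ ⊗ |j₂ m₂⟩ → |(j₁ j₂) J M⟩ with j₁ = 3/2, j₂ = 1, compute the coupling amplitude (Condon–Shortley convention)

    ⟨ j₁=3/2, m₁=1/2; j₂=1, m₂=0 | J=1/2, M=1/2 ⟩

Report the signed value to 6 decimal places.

triangle: 2!·1!·0!/4! = 2/24
(j±m)!: 2!·1!·1!·1!·1!·0! = 2
prefactor² = (2J+1)·Δ·N² = 1/3
  k=1: −1/(1!·1!·0!·0!·1!·0!) = -1
Σ = -1  ⇒  CG² = 1/3·(-1)² = 1/3
CG = −√(1/3) = -0.577350

-0.577350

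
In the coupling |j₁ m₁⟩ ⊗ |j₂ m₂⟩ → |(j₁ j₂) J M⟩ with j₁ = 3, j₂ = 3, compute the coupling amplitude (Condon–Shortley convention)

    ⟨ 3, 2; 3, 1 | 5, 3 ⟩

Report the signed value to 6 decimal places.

√[11·1!5!5!/12! · 5!1!4!2!8!2!] = √(153600)
  +(−1)^0/∏(0,1,1,4,4,1)! = 1/576  (running 1/576)
  +(−1)^1/∏(1,0,0,3,5,2)! = -1/1440  (running 1/960)
⟨..|..⟩ = √(153600)·(1/960) = +0.408248

+√(1/6) ≈ +0.408248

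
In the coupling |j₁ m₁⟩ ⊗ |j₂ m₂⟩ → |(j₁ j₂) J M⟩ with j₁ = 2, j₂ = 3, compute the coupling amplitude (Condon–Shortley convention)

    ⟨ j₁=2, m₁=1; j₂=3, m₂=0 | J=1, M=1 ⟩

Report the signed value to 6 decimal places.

-0.292770  (= −√(3/35))

√[3·4!0!2!/7! · 3!1!3!3!2!0!] = √(432/35)
  +(−1)^1/∏(1,3,0,2,0,0)! = -1/12  (running -1/12)
⟨..|..⟩ = √(432/35)·(-1/12) = -0.292770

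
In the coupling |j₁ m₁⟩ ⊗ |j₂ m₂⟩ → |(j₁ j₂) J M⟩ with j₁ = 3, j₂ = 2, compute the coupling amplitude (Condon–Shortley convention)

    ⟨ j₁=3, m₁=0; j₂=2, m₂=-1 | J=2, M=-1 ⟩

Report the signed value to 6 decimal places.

triangle: 3!*3!*1!/8! = 36/40320
(j±m)!: 3!*3!*1!*3!*1!*3! = 1296
prefactor² = (2J+1)*Δ*N² = 81/14
  k=0: +1/(0!*3!*3!*1!*0!*0!) = 1/36
  k=1: −1/(1!*2!*2!*0!*1!*1!) = -1/4
Σ = -2/9  ⇒  CG² = 81/14*(-2/9)² = 2/7
CG = −√(2/7) = -0.534522

-0.534522  (= −√(2/7))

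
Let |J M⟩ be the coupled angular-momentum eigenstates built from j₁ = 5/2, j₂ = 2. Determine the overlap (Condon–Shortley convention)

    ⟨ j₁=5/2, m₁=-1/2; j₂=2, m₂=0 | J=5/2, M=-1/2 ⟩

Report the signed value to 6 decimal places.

-0.478091  (= −√(8/35))

triangle: 2!×3!×2!/8! = 24/40320
(j±m)!: 2!×3!×2!×2!×2!×3! = 576
prefactor² = (2J+1)×Δ×N² = 72/35
  k=0: +1/(0!×2!×3!×2!×0!×0!) = 1/24
  k=1: −1/(1!×1!×2!×1!×1!×1!) = -1/2
  k=2: +1/(2!×0!×1!×0!×2!×2!) = 1/8
Σ = -1/3  ⇒  CG² = 72/35×(-1/3)² = 8/35
CG = −√(8/35) = -0.478091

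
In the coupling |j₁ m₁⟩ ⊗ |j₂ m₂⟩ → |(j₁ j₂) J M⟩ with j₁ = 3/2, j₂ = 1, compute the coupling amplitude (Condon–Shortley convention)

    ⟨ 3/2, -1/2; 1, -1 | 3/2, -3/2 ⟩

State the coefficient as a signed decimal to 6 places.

+0.632456

√[4·1!2!1!/5! · 1!2!0!2!0!3!] = √(8/5)
  +(−1)^0/∏(0,1,2,0,0,1)! = 1/2  (running 1/2)
⟨..|..⟩ = √(8/5)·(1/2) = +0.632456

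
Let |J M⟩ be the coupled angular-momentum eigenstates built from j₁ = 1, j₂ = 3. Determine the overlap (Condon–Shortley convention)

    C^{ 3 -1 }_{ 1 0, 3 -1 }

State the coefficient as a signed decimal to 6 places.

+√(1/12) ≈ +0.288675

√[7·1!1!5!/8! · 1!1!2!4!2!4!] = √(48)
  +(−1)^0/∏(0,1,1,2,0,3)! = 1/12  (running 1/12)
  +(−1)^1/∏(1,0,0,1,1,4)! = -1/24  (running 1/24)
⟨..|..⟩ = √(48)·(1/24) = +0.288675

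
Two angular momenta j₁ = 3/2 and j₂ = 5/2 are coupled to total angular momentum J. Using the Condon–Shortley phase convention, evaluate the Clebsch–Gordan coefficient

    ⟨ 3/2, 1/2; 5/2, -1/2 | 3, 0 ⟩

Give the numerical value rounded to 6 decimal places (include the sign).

j₁+j₂−J=1  J+j₁−j₂=2  J−j₁+j₂=4  j₁+j₂+J+1=8
(j₁±m₁, j₂±m₂, J±M) = (2,1,2,3,3,3)
P² = 36/5
sum k=0..1:
  [0] +1/4 = 1/4
  [1] −1/12 = -1/12
S = 1/6
C² = P²·S² = 1/5 ; C = +0.447214

+√(1/5) ≈ +0.447214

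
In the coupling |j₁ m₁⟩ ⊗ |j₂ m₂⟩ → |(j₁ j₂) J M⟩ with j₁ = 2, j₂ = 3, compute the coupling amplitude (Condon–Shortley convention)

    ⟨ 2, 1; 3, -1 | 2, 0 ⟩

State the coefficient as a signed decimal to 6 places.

√[5·3!1!3!/8! · 3!1!2!4!2!2!] = √(36/7)
  +(−1)^0/∏(0,3,1,2,0,1)! = 1/12  (running 1/12)
  +(−1)^1/∏(1,2,0,1,1,2)! = -1/4  (running -1/6)
⟨..|..⟩ = √(36/7)·(-1/6) = -0.377964

-0.377964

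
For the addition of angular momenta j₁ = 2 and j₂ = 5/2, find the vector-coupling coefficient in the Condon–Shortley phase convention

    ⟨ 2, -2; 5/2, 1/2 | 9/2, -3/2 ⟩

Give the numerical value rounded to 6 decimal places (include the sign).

+0.345033  (= +√(5/42))

triangle: 0!·4!·5!/10! = 2880/3628800
(j±m)!: 0!·4!·3!·2!·3!·6! = 1244160
prefactor² = (2J+1)·Δ·N² = 69120/7
  k=0: +1/(0!·0!·4!·3!·0!·2!) = 1/288
Σ = 1/288  ⇒  CG² = 69120/7·1/288² = 5/42
CG = +√(5/42) = +0.345033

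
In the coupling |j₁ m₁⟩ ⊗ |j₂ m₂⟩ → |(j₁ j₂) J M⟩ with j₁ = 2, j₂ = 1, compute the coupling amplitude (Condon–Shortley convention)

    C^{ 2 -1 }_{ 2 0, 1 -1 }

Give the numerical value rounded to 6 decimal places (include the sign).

j₁+j₂−J=1  J+j₁−j₂=3  J−j₁+j₂=1  j₁+j₂+J+1=6
(j₁±m₁, j₂±m₂, J±M) = (2,2,0,2,1,3)
P² = 2
sum k=0..0:
  [0] +1/2 = 1/2
S = 1/2
C² = P²·S² = 1/2 ; C = +0.707107

+√(1/2) ≈ +0.707107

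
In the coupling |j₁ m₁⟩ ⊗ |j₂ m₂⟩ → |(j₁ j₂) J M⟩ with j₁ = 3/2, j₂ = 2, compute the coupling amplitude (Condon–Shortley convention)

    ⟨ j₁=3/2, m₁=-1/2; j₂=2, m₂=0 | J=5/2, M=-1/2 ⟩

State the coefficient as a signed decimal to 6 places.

√[6·1!2!3!/7! · 1!2!2!2!2!3!] = √(48/35)
  +(−1)^0/∏(0,1,2,2,0,1)! = 1/4  (running 1/4)
  +(−1)^1/∏(1,0,1,1,1,2)! = -1/2  (running -1/4)
⟨..|..⟩ = √(48/35)·(-1/4) = -0.292770

-0.292770  (= −√(3/35))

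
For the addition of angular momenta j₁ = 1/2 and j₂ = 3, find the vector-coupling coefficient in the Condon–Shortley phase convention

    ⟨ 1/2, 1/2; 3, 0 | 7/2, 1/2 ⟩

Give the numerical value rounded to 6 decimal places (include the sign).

triangle: 0!*1!*6!/8! = 720/40320
(j±m)!: 1!*0!*3!*3!*4!*3! = 5184
prefactor² = (2J+1)*Δ*N² = 5184/7
  k=0: +1/(0!*0!*0!*3!*1!*3!) = 1/36
Σ = 1/36  ⇒  CG² = 5184/7*1/36² = 4/7
CG = +√(4/7) = +0.755929

+0.755929  (= +√(4/7))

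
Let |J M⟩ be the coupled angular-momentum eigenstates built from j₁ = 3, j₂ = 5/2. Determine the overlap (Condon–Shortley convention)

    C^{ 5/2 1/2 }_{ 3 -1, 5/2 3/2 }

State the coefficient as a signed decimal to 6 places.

+0.169031  (= +√(1/35))

j₁+j₂−J=3  J+j₁−j₂=3  J−j₁+j₂=2  j₁+j₂+J+1=9
(j₁±m₁, j₂±m₂, J±M) = (2,4,4,1,3,2)
P² = 576/35
sum k=2..3:
  [2] +1/8 = 1/8
  [3] −1/12 = -1/12
S = 1/24
C² = P²·S² = 1/35 ; C = +0.169031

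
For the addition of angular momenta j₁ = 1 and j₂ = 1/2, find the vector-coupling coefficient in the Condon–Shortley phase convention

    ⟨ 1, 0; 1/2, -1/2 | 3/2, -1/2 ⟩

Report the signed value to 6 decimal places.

√[4·0!2!1!/4! · 1!1!0!1!1!2!] = √(2/3)
  +(−1)^0/∏(0,0,1,0,1,1)! = 1  (running 1)
⟨..|..⟩ = √(2/3)·(1) = +0.816497

+0.816497  (= +√(2/3))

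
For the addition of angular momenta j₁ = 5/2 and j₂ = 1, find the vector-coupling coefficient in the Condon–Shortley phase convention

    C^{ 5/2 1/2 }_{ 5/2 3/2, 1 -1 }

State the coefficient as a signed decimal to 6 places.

+√(16/35) = +0.676123

j₁+j₂−J=1  J+j₁−j₂=4  J−j₁+j₂=1  j₁+j₂+J+1=7
(j₁±m₁, j₂±m₂, J±M) = (4,1,0,2,3,2)
P² = 576/35
sum k=0..0:
  [0] +1/6 = 1/6
S = 1/6
C² = P²·S² = 16/35 ; C = +0.676123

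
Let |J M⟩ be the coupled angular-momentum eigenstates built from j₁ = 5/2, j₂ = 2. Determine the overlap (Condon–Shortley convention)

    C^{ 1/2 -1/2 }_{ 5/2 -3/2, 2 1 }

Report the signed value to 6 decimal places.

-0.516398  (= −√(4/15))

triangle: 4!*1!*0!/6! = 24/720
(j±m)!: 1!*4!*3!*1!*0!*1! = 144
prefactor² = (2J+1)*Δ*N² = 48/5
  k=3: −1/(3!*1!*1!*0!*0!*0!) = -1/6
Σ = -1/6  ⇒  CG² = 48/5*(-1/6)² = 4/15
CG = −√(4/15) = -0.516398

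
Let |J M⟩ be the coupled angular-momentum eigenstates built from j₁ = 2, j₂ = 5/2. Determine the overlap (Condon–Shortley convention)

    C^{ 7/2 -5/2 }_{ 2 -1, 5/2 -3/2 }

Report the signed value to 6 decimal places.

+0.125988

triangle: 1!*3!*4!/9! = 144/362880
(j±m)!: 1!*3!*1!*4!*1!*6! = 103680
prefactor² = (2J+1)*Δ*N² = 2304/7
  k=0: +1/(0!*1!*3!*1!*0!*3!) = 1/36
  k=1: −1/(1!*0!*2!*0!*1!*4!) = -1/48
Σ = 1/144  ⇒  CG² = 2304/7*1/144² = 1/63
CG = +√(1/63) = +0.125988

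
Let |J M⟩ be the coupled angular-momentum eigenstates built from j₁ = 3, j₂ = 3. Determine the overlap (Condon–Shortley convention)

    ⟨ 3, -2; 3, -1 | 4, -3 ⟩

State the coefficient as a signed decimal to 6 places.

−√(1/11) = -0.301511

j₁+j₂−J=2  J+j₁−j₂=4  J−j₁+j₂=4  j₁+j₂+J+1=11
(j₁±m₁, j₂±m₂, J±M) = (1,5,2,4,1,7)
P² = 82944/11
sum k=1..2:
  [1] −1/144 = -1/144
  [2] +1/288 = 1/288
S = -1/288
C² = P²·S² = 1/11 ; C = -0.301511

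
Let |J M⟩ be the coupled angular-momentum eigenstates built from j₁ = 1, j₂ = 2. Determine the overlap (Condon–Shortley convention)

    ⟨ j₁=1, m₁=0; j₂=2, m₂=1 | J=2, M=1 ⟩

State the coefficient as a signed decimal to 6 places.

√[5·1!1!3!/6! · 1!1!3!1!3!1!] = √(3/2)
  +(−1)^0/∏(0,1,1,3,0,0)! = 1/6  (running 1/6)
  +(−1)^1/∏(1,0,0,2,1,1)! = -1/2  (running -1/3)
⟨..|..⟩ = √(3/2)·(-1/3) = -0.408248

-0.408248  (= −√(1/6))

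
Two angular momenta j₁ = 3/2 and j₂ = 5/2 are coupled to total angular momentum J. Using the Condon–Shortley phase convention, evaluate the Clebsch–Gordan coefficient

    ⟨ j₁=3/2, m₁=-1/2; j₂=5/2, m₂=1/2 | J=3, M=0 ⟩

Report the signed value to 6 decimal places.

triangle: 1!×2!×4!/8! = 48/40320
(j±m)!: 1!×2!×3!×2!×3!×3! = 864
prefactor² = (2J+1)×Δ×N² = 36/5
  k=0: +1/(0!×1!×2!×3!×0!×1!) = 1/12
  k=1: −1/(1!×0!×1!×2!×1!×2!) = -1/4
Σ = -1/6  ⇒  CG² = 36/5×(-1/6)² = 1/5
CG = −√(1/5) = -0.447214

−√(1/5) ≈ -0.447214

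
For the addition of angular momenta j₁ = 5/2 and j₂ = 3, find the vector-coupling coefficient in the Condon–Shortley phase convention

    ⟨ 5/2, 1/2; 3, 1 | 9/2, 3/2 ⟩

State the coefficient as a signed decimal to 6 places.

-0.147122

j₁+j₂−J=1  J+j₁−j₂=4  J−j₁+j₂=5  j₁+j₂+J+1=11
(j₁±m₁, j₂±m₂, J±M) = (3,2,4,2,6,3)
P² = 138240/77
sum k=0..1:
  [0] +1/96 = 1/96
  [1] −1/72 = -1/72
S = -1/288
C² = P²·S² = 5/231 ; C = -0.147122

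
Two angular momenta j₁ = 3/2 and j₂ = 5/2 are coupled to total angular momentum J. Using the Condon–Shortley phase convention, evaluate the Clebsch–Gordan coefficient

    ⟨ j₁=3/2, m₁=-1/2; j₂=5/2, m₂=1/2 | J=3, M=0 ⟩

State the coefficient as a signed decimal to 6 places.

j₁+j₂−J=1  J+j₁−j₂=2  J−j₁+j₂=4  j₁+j₂+J+1=8
(j₁±m₁, j₂±m₂, J±M) = (1,2,3,2,3,3)
P² = 36/5
sum k=0..1:
  [0] +1/12 = 1/12
  [1] −1/4 = -1/4
S = -1/6
C² = P²·S² = 1/5 ; C = -0.447214

-0.447214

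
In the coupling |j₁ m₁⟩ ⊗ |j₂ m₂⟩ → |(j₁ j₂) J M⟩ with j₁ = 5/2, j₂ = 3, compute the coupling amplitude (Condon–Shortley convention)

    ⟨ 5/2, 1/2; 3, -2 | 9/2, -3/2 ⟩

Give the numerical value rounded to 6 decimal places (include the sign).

+√(169/462) ≈ +0.604815

√[10·1!4!5!/11! · 3!2!1!5!3!6!] = √(345600/77)
  +(−1)^0/∏(0,1,2,1,2,4)! = 1/96  (running 1/96)
  +(−1)^1/∏(1,0,1,0,3,5)! = -1/720  (running 13/1440)
⟨..|..⟩ = √(345600/77)·(13/1440) = +0.604815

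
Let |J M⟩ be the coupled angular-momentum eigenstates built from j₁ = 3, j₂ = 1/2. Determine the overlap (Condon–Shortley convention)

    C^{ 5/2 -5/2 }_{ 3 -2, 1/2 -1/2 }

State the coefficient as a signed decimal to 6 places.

j₁+j₂−J=1  J+j₁−j₂=5  J−j₁+j₂=0  j₁+j₂+J+1=7
(j₁±m₁, j₂±m₂, J±M) = (1,5,0,1,0,5)
P² = 14400/7
sum k=0..0:
  [0] +1/120 = 1/120
S = 1/120
C² = P²·S² = 1/7 ; C = +0.377964

+√(1/7) = +0.377964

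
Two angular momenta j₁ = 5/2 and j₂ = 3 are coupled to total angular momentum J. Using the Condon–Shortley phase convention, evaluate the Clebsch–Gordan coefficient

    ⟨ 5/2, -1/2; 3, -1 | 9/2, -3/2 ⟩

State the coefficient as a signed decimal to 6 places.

√[10·1!4!5!/11! · 2!3!2!4!3!6!] = √(138240/77)
  +(−1)^0/∏(0,1,3,2,1,3)! = 1/72  (running 1/72)
  +(−1)^1/∏(1,0,2,1,2,4)! = -1/96  (running 1/288)
⟨..|..⟩ = √(138240/77)·(1/288) = +0.147122

+0.147122  (= +√(5/231))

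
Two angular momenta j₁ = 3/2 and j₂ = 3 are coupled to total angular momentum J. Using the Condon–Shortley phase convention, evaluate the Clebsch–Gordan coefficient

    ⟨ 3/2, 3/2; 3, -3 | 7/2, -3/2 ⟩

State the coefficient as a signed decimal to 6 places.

j₁+j₂−J=1  J+j₁−j₂=2  J−j₁+j₂=5  j₁+j₂+J+1=9
(j₁±m₁, j₂±m₂, J±M) = (3,0,0,6,2,5)
P² = 38400/7
sum k=0..0:
  [0] +1/240 = 1/240
S = 1/240
C² = P²·S² = 2/21 ; C = +0.308607

+√(2/21) = +0.308607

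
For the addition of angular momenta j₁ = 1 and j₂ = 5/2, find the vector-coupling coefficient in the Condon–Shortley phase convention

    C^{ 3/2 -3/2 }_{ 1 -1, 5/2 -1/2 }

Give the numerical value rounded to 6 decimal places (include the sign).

triangle: 2!·0!·3!/6! = 12/720
(j±m)!: 0!·2!·2!·3!·0!·3! = 144
prefactor² = (2J+1)·Δ·N² = 48/5
  k=2: +1/(2!·0!·0!·0!·0!·3!) = 1/12
Σ = 1/12  ⇒  CG² = 48/5·1/12² = 1/15
CG = +√(1/15) = +0.258199

+0.258199  (= +√(1/15))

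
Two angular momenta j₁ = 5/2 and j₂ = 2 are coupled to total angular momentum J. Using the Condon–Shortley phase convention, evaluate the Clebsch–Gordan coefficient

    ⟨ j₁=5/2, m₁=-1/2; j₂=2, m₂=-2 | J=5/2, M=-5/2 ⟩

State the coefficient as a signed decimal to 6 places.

triangle: 2!×3!×2!/8! = 24/40320
(j±m)!: 2!×3!×0!×4!×0!×5! = 34560
prefactor² = (2J+1)×Δ×N² = 864/7
  k=0: +1/(0!×2!×3!×0!×0!×2!) = 1/24
Σ = 1/24  ⇒  CG² = 864/7×1/24² = 3/14
CG = +√(3/14) = +0.462910

+0.462910  (= +√(3/14))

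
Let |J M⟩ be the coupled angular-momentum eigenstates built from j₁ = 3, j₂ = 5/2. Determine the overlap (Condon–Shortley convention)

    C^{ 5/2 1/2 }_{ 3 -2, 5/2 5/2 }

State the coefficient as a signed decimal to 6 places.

-0.597614

triangle: 3!·3!·2!/9! = 72/362880
(j±m)!: 1!·5!·5!·0!·3!·2! = 172800
prefactor² = (2J+1)·Δ·N² = 1440/7
  k=3: −1/(3!·0!·2!·2!·1!·0!) = -1/24
Σ = -1/24  ⇒  CG² = 1440/7·(-1/24)² = 5/14
CG = −√(5/14) = -0.597614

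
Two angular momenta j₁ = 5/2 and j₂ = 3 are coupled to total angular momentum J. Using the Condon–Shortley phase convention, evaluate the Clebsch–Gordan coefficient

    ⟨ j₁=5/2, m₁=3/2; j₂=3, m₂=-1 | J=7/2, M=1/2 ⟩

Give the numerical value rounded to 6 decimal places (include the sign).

+√(8/63) ≈ +0.356348

j₁+j₂−J=2  J+j₁−j₂=3  J−j₁+j₂=4  j₁+j₂+J+1=10
(j₁±m₁, j₂±m₂, J±M) = (4,1,2,4,4,3)
P² = 18432/175
sum k=0..1:
  [0] +1/16 = 1/16
  [1] −1/36 = -1/36
S = 5/144
C² = P²·S² = 8/63 ; C = +0.356348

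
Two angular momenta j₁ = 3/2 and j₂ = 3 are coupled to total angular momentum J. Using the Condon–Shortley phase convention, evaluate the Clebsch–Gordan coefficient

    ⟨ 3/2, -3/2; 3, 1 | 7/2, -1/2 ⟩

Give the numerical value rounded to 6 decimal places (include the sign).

triangle: 1!·2!·5!/9! = 240/362880
(j±m)!: 0!·3!·4!·2!·3!·4! = 41472
prefactor² = (2J+1)·Δ·N² = 1536/7
  k=1: −1/(1!·0!·2!·3!·0!·2!) = -1/24
Σ = -1/24  ⇒  CG² = 1536/7·(-1/24)² = 8/21
CG = −√(8/21) = -0.617213

−√(8/21) = -0.617213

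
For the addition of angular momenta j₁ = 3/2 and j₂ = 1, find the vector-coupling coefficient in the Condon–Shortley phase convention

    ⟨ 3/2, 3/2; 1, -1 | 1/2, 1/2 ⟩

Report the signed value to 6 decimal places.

+0.707107  (= +√(1/2))

triangle: 2!·1!·0!/4! = 2/24
(j±m)!: 3!·0!·0!·2!·1!·0! = 12
prefactor² = (2J+1)·Δ·N² = 2
  k=0: +1/(0!·2!·0!·0!·1!·0!) = 1/2
Σ = 1/2  ⇒  CG² = 2·1/2² = 1/2
CG = +√(1/2) = +0.707107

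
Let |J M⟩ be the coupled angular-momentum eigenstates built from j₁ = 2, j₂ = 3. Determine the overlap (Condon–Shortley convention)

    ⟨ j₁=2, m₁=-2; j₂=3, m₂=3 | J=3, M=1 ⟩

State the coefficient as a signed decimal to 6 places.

triangle: 2!·2!·4!/9! = 96/362880
(j±m)!: 0!·4!·6!·0!·4!·2! = 829440
prefactor² = (2J+1)·Δ·N² = 1536
  k=2: +1/(2!·0!·2!·4!·0!·0!) = 1/96
Σ = 1/96  ⇒  CG² = 1536·1/96² = 1/6
CG = +√(1/6) = +0.408248

+0.408248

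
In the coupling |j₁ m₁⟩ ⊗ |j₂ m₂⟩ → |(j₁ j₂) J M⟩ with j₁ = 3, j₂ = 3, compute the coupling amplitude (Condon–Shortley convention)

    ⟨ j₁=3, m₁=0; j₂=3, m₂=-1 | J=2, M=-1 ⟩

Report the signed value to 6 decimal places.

+√(1/42) = +0.154303

√[5·4!2!2!/9! · 3!3!2!4!1!3!] = √(96/7)
  +(−1)^1/∏(1,3,2,1,0,1)! = -1/12  (running -1/12)
  +(−1)^2/∏(2,2,1,0,1,2)! = 1/8  (running 1/24)
⟨..|..⟩ = √(96/7)·(1/24) = +0.154303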